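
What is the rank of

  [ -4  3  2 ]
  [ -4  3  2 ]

R1 ← -1/4·R1
  [  1  -3/4  -1/2 ]
  [ -4     3     2 ]
R2 ← R2 + 4·R1
  [ 1  -3/4  -1/2 ]
  [ 0     0     0 ]
The reduced form has 1 nonzero row.

rank = 1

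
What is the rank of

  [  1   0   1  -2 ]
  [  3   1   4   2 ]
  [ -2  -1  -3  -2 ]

rank = 3

R2 → R2 − 3·R1
R3 → R3 + 2·R1
R3 → R3 + R2
R3 → 1/2·R3
R2 → R2 − 8·R3
R1 → R1 + 2·R3
The reduced form has 3 nonzero rows.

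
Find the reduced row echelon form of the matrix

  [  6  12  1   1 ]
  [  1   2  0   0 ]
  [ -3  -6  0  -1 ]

[[1, 2, 0, 0], [0, 0, 1, 0], [0, 0, 0, 1]]

ρ1 -> 1/6·ρ1
  [  1   2  1/6  1/6 ]
  [  1   2    0    0 ]
  [ -3  -6    0   -1 ]
ρ2 -> ρ2 − ρ1
  [  1   2   1/6   1/6 ]
  [  0   0  -1/6  -1/6 ]
  [ -3  -6     0    -1 ]
ρ3 -> ρ3 + 3·ρ1
  [ 1  2   1/6   1/6 ]
  [ 0  0  -1/6  -1/6 ]
  [ 0  0   1/2  -1/2 ]
ρ2 -> -6·ρ2
  [ 1  2  1/6   1/6 ]
  [ 0  0    1     1 ]
  [ 0  0  1/2  -1/2 ]
ρ3 -> ρ3 − 1/2·ρ2
  [ 1  2  1/6  1/6 ]
  [ 0  0    1    1 ]
  [ 0  0    0   -1 ]
ρ3 -> -1·ρ3
  [ 1  2  1/6  1/6 ]
  [ 0  0    1    1 ]
  [ 0  0    0    1 ]
ρ2 -> ρ2 − ρ3
  [ 1  2  1/6  1/6 ]
  [ 0  0    1    0 ]
  [ 0  0    0    1 ]
ρ1 -> ρ1 − 1/6·ρ3
  [ 1  2  1/6  0 ]
  [ 0  0    1  0 ]
  [ 0  0    0  1 ]
ρ1 -> ρ1 − 1/6·ρ2
  [ 1  2  0  0 ]
  [ 0  0  1  0 ]
  [ 0  0  0  1 ]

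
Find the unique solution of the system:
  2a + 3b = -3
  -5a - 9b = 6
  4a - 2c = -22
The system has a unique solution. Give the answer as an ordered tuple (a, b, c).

(-3, 1, 5)

Form the augmented matrix and row-reduce:
  [  2   3   0  |   -3 ]
  [ -5  -9   0  |    6 ]
  [  4   0  -2  |  -22 ]
R1 := 1/2·R1
  [  1  3/2   0  |  -3/2 ]
  [ -5   -9   0  |     6 ]
  [  4    0  -2  |   -22 ]
R2 := R2 + 5·R1
  [ 1   3/2   0  |  -3/2 ]
  [ 0  -3/2   0  |  -3/2 ]
  [ 4     0  -2  |   -22 ]
R3 := R3 − 4·R1
  [ 1   3/2   0  |  -3/2 ]
  [ 0  -3/2   0  |  -3/2 ]
  [ 0    -6  -2  |   -16 ]
R2 := -2/3·R2
  [ 1  3/2   0  |  -3/2 ]
  [ 0    1   0  |     1 ]
  [ 0   -6  -2  |   -16 ]
R3 := R3 + 6·R2
  [ 1  3/2   0  |  -3/2 ]
  [ 0    1   0  |     1 ]
  [ 0    0  -2  |   -10 ]
R3 := -1/2·R3
  [ 1  3/2  0  |  -3/2 ]
  [ 0    1  0  |     1 ]
  [ 0    0  1  |     5 ]
R1 := R1 − 3/2·R2
  [ 1  0  0  |  -3 ]
  [ 0  1  0  |   1 ]
  [ 0  0  1  |   5 ]
Reading off the last column: a = -3, b = 1, c = 5.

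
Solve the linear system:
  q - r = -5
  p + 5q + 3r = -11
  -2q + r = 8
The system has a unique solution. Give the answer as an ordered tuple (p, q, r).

Form the augmented matrix and row-reduce:
  [ 0   1  -1  |   -5 ]
  [ 1   5   3  |  -11 ]
  [ 0  -2   1  |    8 ]
ρ1 ↔ ρ2
  [ 1   5   3  |  -11 ]
  [ 0   1  -1  |   -5 ]
  [ 0  -2   1  |    8 ]
ρ3 := ρ3 + 2·ρ2
  [ 1  5   3  |  -11 ]
  [ 0  1  -1  |   -5 ]
  [ 0  0  -1  |   -2 ]
ρ3 := -1·ρ3
  [ 1  5   3  |  -11 ]
  [ 0  1  -1  |   -5 ]
  [ 0  0   1  |    2 ]
ρ2 := ρ2 + ρ3
  [ 1  5  3  |  -11 ]
  [ 0  1  0  |   -3 ]
  [ 0  0  1  |    2 ]
ρ1 := ρ1 − 3·ρ3
  [ 1  5  0  |  -17 ]
  [ 0  1  0  |   -3 ]
  [ 0  0  1  |    2 ]
ρ1 := ρ1 − 5·ρ2
  [ 1  0  0  |  -2 ]
  [ 0  1  0  |  -3 ]
  [ 0  0  1  |   2 ]
Reading off the last column: p = -2, q = -3, r = 2.

(-2, -3, 2)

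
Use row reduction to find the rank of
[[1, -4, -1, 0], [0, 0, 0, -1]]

r2 → -1·r2
  [ 1  -4  -1  0 ]
  [ 0   0   0  1 ]
The reduced form has 2 nonzero rows.

rank = 2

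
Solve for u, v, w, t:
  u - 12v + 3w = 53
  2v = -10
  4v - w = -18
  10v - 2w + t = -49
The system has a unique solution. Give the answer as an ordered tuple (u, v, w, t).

(-1, -5, -2, -3)

Form the augmented matrix and row-reduce:
  [ 1  -12   3  0  |   53 ]
  [ 0    2   0  0  |  -10 ]
  [ 0    4  -1  0  |  -18 ]
  [ 0   10  -2  1  |  -49 ]
ρ2 → 1/2·ρ2
  [ 1  -12   3  0  |   53 ]
  [ 0    1   0  0  |   -5 ]
  [ 0    4  -1  0  |  -18 ]
  [ 0   10  -2  1  |  -49 ]
ρ3 → ρ3 − 4·ρ2
  [ 1  -12   3  0  |   53 ]
  [ 0    1   0  0  |   -5 ]
  [ 0    0  -1  0  |    2 ]
  [ 0   10  -2  1  |  -49 ]
ρ4 → ρ4 − 10·ρ2
  [ 1  -12   3  0  |  53 ]
  [ 0    1   0  0  |  -5 ]
  [ 0    0  -1  0  |   2 ]
  [ 0    0  -2  1  |   1 ]
ρ3 → -1·ρ3
  [ 1  -12   3  0  |  53 ]
  [ 0    1   0  0  |  -5 ]
  [ 0    0   1  0  |  -2 ]
  [ 0    0  -2  1  |   1 ]
ρ4 → ρ4 + 2·ρ3
  [ 1  -12  3  0  |  53 ]
  [ 0    1  0  0  |  -5 ]
  [ 0    0  1  0  |  -2 ]
  [ 0    0  0  1  |  -3 ]
ρ1 → ρ1 − 3·ρ3
  [ 1  -12  0  0  |  59 ]
  [ 0    1  0  0  |  -5 ]
  [ 0    0  1  0  |  -2 ]
  [ 0    0  0  1  |  -3 ]
ρ1 → ρ1 + 12·ρ2
  [ 1  0  0  0  |  -1 ]
  [ 0  1  0  0  |  -5 ]
  [ 0  0  1  0  |  -2 ]
  [ 0  0  0  1  |  -3 ]
Reading off the last column: u = -1, v = -5, w = -2, t = -3.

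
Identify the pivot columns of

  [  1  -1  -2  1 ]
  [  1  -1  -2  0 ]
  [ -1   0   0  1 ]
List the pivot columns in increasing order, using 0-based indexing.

0, 1, 3

r2 ← r2 − r1
r3 ← r3 + r1
r2 <-> r3
r2 ← -1·r2
r3 ← -1·r3
r2 ← r2 + 2·r3
r1 ← r1 − r3
r1 ← r1 + r2
Pivot columns are the columns containing a leading 1.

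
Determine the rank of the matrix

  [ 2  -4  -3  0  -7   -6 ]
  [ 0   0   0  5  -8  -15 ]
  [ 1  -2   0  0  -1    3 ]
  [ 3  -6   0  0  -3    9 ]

rank = 3

Multiply r1 by 1/2.
  [ 1  -2  -3/2  0  -7/2   -3 ]
  [ 0   0     0  5    -8  -15 ]
  [ 1  -2     0  0    -1    3 ]
  [ 3  -6     0  0    -3    9 ]
Subtract r1 from r3.
  [ 1  -2  -3/2  0  -7/2   -3 ]
  [ 0   0     0  5    -8  -15 ]
  [ 0   0   3/2  0   5/2    6 ]
  [ 3  -6     0  0    -3    9 ]
Subtract 3 times r1 from r4.
  [ 1  -2  -3/2  0  -7/2   -3 ]
  [ 0   0     0  5    -8  -15 ]
  [ 0   0   3/2  0   5/2    6 ]
  [ 0   0   9/2  0  15/2   18 ]
Swap r2 and r3.
  [ 1  -2  -3/2  0  -7/2   -3 ]
  [ 0   0   3/2  0   5/2    6 ]
  [ 0   0     0  5    -8  -15 ]
  [ 0   0   9/2  0  15/2   18 ]
Multiply r2 by 2/3.
  [ 1  -2  -3/2  0  -7/2   -3 ]
  [ 0   0     1  0   5/3    4 ]
  [ 0   0     0  5    -8  -15 ]
  [ 0   0   9/2  0  15/2   18 ]
Subtract 9/2 times r2 from r4.
  [ 1  -2  -3/2  0  -7/2   -3 ]
  [ 0   0     1  0   5/3    4 ]
  [ 0   0     0  5    -8  -15 ]
  [ 0   0     0  0     0    0 ]
Multiply r3 by 1/5.
  [ 1  -2  -3/2  0  -7/2  -3 ]
  [ 0   0     1  0   5/3   4 ]
  [ 0   0     0  1  -8/5  -3 ]
  [ 0   0     0  0     0   0 ]
Add 3/2 times r2 to r1.
  [ 1  -2  0  0    -1   3 ]
  [ 0   0  1  0   5/3   4 ]
  [ 0   0  0  1  -8/5  -3 ]
  [ 0   0  0  0     0   0 ]
The reduced form has 3 nonzero rows.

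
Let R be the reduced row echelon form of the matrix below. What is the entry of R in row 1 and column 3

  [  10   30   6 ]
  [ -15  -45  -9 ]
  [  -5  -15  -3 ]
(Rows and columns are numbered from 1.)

R1 ← 1/10·R1
  [   1    3  3/5 ]
  [ -15  -45   -9 ]
  [  -5  -15   -3 ]
R2 ← R2 + 15·R1
  [  1    3  3/5 ]
  [  0    0    0 ]
  [ -5  -15   -3 ]
R3 ← R3 + 5·R1
  [ 1  3  3/5 ]
  [ 0  0    0 ]
  [ 0  0    0 ]

3/5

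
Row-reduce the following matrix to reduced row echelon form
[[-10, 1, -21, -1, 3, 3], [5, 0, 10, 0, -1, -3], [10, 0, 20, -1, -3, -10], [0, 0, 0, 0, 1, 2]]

[[1, 0, 2, 0, 0, -1/5], [0, 1, -1, 0, 0, -3], [0, 0, 0, 1, 0, 2], [0, 0, 0, 0, 1, 2]]

ρ1 -> -1/10·ρ1
  [  1  -1/10  21/10  1/10  -3/10  -3/10 ]
  [  5      0     10     0     -1     -3 ]
  [ 10      0     20    -1     -3    -10 ]
  [  0      0      0     0      1      2 ]
ρ2 -> ρ2 − 5·ρ1
  [  1  -1/10  21/10  1/10  -3/10  -3/10 ]
  [  0    1/2   -1/2  -1/2    1/2   -3/2 ]
  [ 10      0     20    -1     -3    -10 ]
  [  0      0      0     0      1      2 ]
ρ3 -> ρ3 − 10·ρ1
  [ 1  -1/10  21/10  1/10  -3/10  -3/10 ]
  [ 0    1/2   -1/2  -1/2    1/2   -3/2 ]
  [ 0      1     -1    -2      0     -7 ]
  [ 0      0      0     0      1      2 ]
ρ2 -> 2·ρ2
  [ 1  -1/10  21/10  1/10  -3/10  -3/10 ]
  [ 0      1     -1    -1      1     -3 ]
  [ 0      1     -1    -2      0     -7 ]
  [ 0      0      0     0      1      2 ]
ρ3 -> ρ3 − ρ2
  [ 1  -1/10  21/10  1/10  -3/10  -3/10 ]
  [ 0      1     -1    -1      1     -3 ]
  [ 0      0      0    -1     -1     -4 ]
  [ 0      0      0     0      1      2 ]
ρ3 -> -1·ρ3
  [ 1  -1/10  21/10  1/10  -3/10  -3/10 ]
  [ 0      1     -1    -1      1     -3 ]
  [ 0      0      0     1      1      4 ]
  [ 0      0      0     0      1      2 ]
ρ3 -> ρ3 − ρ4
  [ 1  -1/10  21/10  1/10  -3/10  -3/10 ]
  [ 0      1     -1    -1      1     -3 ]
  [ 0      0      0     1      0      2 ]
  [ 0      0      0     0      1      2 ]
ρ2 -> ρ2 − ρ4
  [ 1  -1/10  21/10  1/10  -3/10  -3/10 ]
  [ 0      1     -1    -1      0     -5 ]
  [ 0      0      0     1      0      2 ]
  [ 0      0      0     0      1      2 ]
ρ1 -> ρ1 + 3/10·ρ4
  [ 1  -1/10  21/10  1/10  0  3/10 ]
  [ 0      1     -1    -1  0    -5 ]
  [ 0      0      0     1  0     2 ]
  [ 0      0      0     0  1     2 ]
ρ2 -> ρ2 + ρ3
  [ 1  -1/10  21/10  1/10  0  3/10 ]
  [ 0      1     -1     0  0    -3 ]
  [ 0      0      0     1  0     2 ]
  [ 0      0      0     0  1     2 ]
ρ1 -> ρ1 − 1/10·ρ3
  [ 1  -1/10  21/10  0  0  1/10 ]
  [ 0      1     -1  0  0    -3 ]
  [ 0      0      0  1  0     2 ]
  [ 0      0      0  0  1     2 ]
ρ1 -> ρ1 + 1/10·ρ2
  [ 1  0   2  0  0  -1/5 ]
  [ 0  1  -1  0  0    -3 ]
  [ 0  0   0  1  0     2 ]
  [ 0  0   0  0  1     2 ]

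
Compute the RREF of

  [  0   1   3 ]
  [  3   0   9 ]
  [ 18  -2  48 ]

[[1, 0, 3], [0, 1, 3], [0, 0, 0]]

R1 <=> R2
R1 -> 1/3·R1
R3 -> R3 − 18·R1
R3 -> R3 + 2·R2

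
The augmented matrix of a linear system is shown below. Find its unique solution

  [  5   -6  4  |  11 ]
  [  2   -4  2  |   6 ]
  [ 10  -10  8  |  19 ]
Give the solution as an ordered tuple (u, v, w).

ρ1 := 1/5·ρ1
  [  1  -6/5  4/5  |  11/5 ]
  [  2    -4    2  |     6 ]
  [ 10   -10    8  |    19 ]
ρ2 := ρ2 − 2·ρ1
  [  1  -6/5  4/5  |  11/5 ]
  [  0  -8/5  2/5  |   8/5 ]
  [ 10   -10    8  |    19 ]
ρ3 := ρ3 − 10·ρ1
  [ 1  -6/5  4/5  |  11/5 ]
  [ 0  -8/5  2/5  |   8/5 ]
  [ 0     2    0  |    -3 ]
ρ2 := -5/8·ρ2
  [ 1  -6/5   4/5  |  11/5 ]
  [ 0     1  -1/4  |    -1 ]
  [ 0     2     0  |    -3 ]
ρ3 := ρ3 − 2·ρ2
  [ 1  -6/5   4/5  |  11/5 ]
  [ 0     1  -1/4  |    -1 ]
  [ 0     0   1/2  |    -1 ]
ρ3 := 2·ρ3
  [ 1  -6/5   4/5  |  11/5 ]
  [ 0     1  -1/4  |    -1 ]
  [ 0     0     1  |    -2 ]
ρ2 := ρ2 + 1/4·ρ3
  [ 1  -6/5  4/5  |  11/5 ]
  [ 0     1    0  |  -3/2 ]
  [ 0     0    1  |    -2 ]
ρ1 := ρ1 − 4/5·ρ3
  [ 1  -6/5  0  |  19/5 ]
  [ 0     1  0  |  -3/2 ]
  [ 0     0  1  |    -2 ]
ρ1 := ρ1 + 6/5·ρ2
  [ 1  0  0  |     2 ]
  [ 0  1  0  |  -3/2 ]
  [ 0  0  1  |    -2 ]
Reading off the last column: u = 2, v = -3/2, w = -2.

(2, -3/2, -2)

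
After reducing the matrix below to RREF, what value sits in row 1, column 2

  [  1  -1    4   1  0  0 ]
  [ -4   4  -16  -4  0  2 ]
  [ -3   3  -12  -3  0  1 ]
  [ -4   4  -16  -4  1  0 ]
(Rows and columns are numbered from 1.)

-1

ρ2 ← ρ2 + 4·ρ1
  [  1  -1    4   1  0  0 ]
  [  0   0    0   0  0  2 ]
  [ -3   3  -12  -3  0  1 ]
  [ -4   4  -16  -4  1  0 ]
ρ3 ← ρ3 + 3·ρ1
  [  1  -1    4   1  0  0 ]
  [  0   0    0   0  0  2 ]
  [  0   0    0   0  0  1 ]
  [ -4   4  -16  -4  1  0 ]
ρ4 ← ρ4 + 4·ρ1
  [ 1  -1  4  1  0  0 ]
  [ 0   0  0  0  0  2 ]
  [ 0   0  0  0  0  1 ]
  [ 0   0  0  0  1  0 ]
ρ2 ↔ ρ4
  [ 1  -1  4  1  0  0 ]
  [ 0   0  0  0  1  0 ]
  [ 0   0  0  0  0  1 ]
  [ 0   0  0  0  0  2 ]
ρ4 ← ρ4 − 2·ρ3
  [ 1  -1  4  1  0  0 ]
  [ 0   0  0  0  1  0 ]
  [ 0   0  0  0  0  1 ]
  [ 0   0  0  0  0  0 ]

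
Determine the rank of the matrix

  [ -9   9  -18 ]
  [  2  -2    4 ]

rank = 1

R1 -> -1/9·R1
  [ 1  -1  2 ]
  [ 2  -2  4 ]
R2 -> R2 − 2·R1
  [ 1  -1  2 ]
  [ 0   0  0 ]
The reduced form has 1 nonzero row.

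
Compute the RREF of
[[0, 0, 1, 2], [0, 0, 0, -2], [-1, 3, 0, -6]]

r1 <-> r3
  [ -1  3  0  -6 ]
  [  0  0  0  -2 ]
  [  0  0  1   2 ]
r1 -> -1·r1
  [ 1  -3  0   6 ]
  [ 0   0  0  -2 ]
  [ 0   0  1   2 ]
r2 <-> r3
  [ 1  -3  0   6 ]
  [ 0   0  1   2 ]
  [ 0   0  0  -2 ]
r3 -> -1/2·r3
  [ 1  -3  0  6 ]
  [ 0   0  1  2 ]
  [ 0   0  0  1 ]
r2 -> r2 − 2·r3
  [ 1  -3  0  6 ]
  [ 0   0  1  0 ]
  [ 0   0  0  1 ]
r1 -> r1 − 6·r3
  [ 1  -3  0  0 ]
  [ 0   0  1  0 ]
  [ 0   0  0  1 ]

[[1, -3, 0, 0], [0, 0, 1, 0], [0, 0, 0, 1]]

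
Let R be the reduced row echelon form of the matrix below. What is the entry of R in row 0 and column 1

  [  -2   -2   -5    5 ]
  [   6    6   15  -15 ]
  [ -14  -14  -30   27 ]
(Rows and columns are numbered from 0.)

Multiply R1 by -1/2.
  [   1    1  5/2  -5/2 ]
  [   6    6   15   -15 ]
  [ -14  -14  -30    27 ]
Subtract 6 times R1 from R2.
  [   1    1  5/2  -5/2 ]
  [   0    0    0     0 ]
  [ -14  -14  -30    27 ]
Add 14 times R1 to R3.
  [ 1  1  5/2  -5/2 ]
  [ 0  0    0     0 ]
  [ 0  0    5    -8 ]
Swap R2 and R3.
  [ 1  1  5/2  -5/2 ]
  [ 0  0    5    -8 ]
  [ 0  0    0     0 ]
Multiply R2 by 1/5.
  [ 1  1  5/2  -5/2 ]
  [ 0  0    1  -8/5 ]
  [ 0  0    0     0 ]
Subtract 5/2 times R2 from R1.
  [ 1  1  0   3/2 ]
  [ 0  0  1  -8/5 ]
  [ 0  0  0     0 ]

1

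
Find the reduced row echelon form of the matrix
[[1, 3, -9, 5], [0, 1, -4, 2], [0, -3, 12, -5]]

[[1, 0, 3, 0], [0, 1, -4, 0], [0, 0, 0, 1]]

R3 -> R3 + 3·R2
  [ 1  3  -9  5 ]
  [ 0  1  -4  2 ]
  [ 0  0   0  1 ]
R2 -> R2 − 2·R3
  [ 1  3  -9  5 ]
  [ 0  1  -4  0 ]
  [ 0  0   0  1 ]
R1 -> R1 − 5·R3
  [ 1  3  -9  0 ]
  [ 0  1  -4  0 ]
  [ 0  0   0  1 ]
R1 -> R1 − 3·R2
  [ 1  0   3  0 ]
  [ 0  1  -4  0 ]
  [ 0  0   0  1 ]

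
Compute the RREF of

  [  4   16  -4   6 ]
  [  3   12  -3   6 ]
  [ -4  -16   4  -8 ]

[[1, 4, -1, 0], [0, 0, 0, 1], [0, 0, 0, 0]]

R1 := 1/4·R1
  [  1    4  -1  3/2 ]
  [  3   12  -3    6 ]
  [ -4  -16   4   -8 ]
R2 := R2 − 3·R1
  [  1    4  -1  3/2 ]
  [  0    0   0  3/2 ]
  [ -4  -16   4   -8 ]
R3 := R3 + 4·R1
  [ 1  4  -1  3/2 ]
  [ 0  0   0  3/2 ]
  [ 0  0   0   -2 ]
R2 := 2/3·R2
  [ 1  4  -1  3/2 ]
  [ 0  0   0    1 ]
  [ 0  0   0   -2 ]
R3 := R3 + 2·R2
  [ 1  4  -1  3/2 ]
  [ 0  0   0    1 ]
  [ 0  0   0    0 ]
R1 := R1 − 3/2·R2
  [ 1  4  -1  0 ]
  [ 0  0   0  1 ]
  [ 0  0   0  0 ]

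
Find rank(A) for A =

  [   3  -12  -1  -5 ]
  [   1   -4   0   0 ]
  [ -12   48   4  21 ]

rank = 3

Multiply r1 by 1/3.
  [   1  -4  -1/3  -5/3 ]
  [   1  -4     0     0 ]
  [ -12  48     4    21 ]
Subtract r1 from r2.
  [   1  -4  -1/3  -5/3 ]
  [   0   0   1/3   5/3 ]
  [ -12  48     4    21 ]
Add 12 times r1 to r3.
  [ 1  -4  -1/3  -5/3 ]
  [ 0   0   1/3   5/3 ]
  [ 0   0     0     1 ]
Multiply r2 by 3.
  [ 1  -4  -1/3  -5/3 ]
  [ 0   0     1     5 ]
  [ 0   0     0     1 ]
Subtract 5 times r3 from r2.
  [ 1  -4  -1/3  -5/3 ]
  [ 0   0     1     0 ]
  [ 0   0     0     1 ]
Add 5/3 times r3 to r1.
  [ 1  -4  -1/3  0 ]
  [ 0   0     1  0 ]
  [ 0   0     0  1 ]
Add 1/3 times r2 to r1.
  [ 1  -4  0  0 ]
  [ 0   0  1  0 ]
  [ 0   0  0  1 ]
The reduced form has 3 nonzero rows.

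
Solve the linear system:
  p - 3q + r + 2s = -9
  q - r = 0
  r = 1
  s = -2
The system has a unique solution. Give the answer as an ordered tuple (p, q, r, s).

(-3, 1, 1, -2)

Form the augmented matrix and row-reduce:
  [ 1  -3   1  2  |  -9 ]
  [ 0   1  -1  0  |   0 ]
  [ 0   0   1  0  |   1 ]
  [ 0   0   0  1  |  -2 ]
R1 ← R1 − 2·R4
R2 ← R2 + R3
R1 ← R1 − R3
R1 ← R1 + 3·R2
Reading off the last column: p = -3, q = 1, r = 1, s = -2.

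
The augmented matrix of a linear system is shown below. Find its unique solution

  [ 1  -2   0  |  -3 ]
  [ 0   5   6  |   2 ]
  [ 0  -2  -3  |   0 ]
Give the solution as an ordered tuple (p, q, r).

(1, 2, -4/3)

ρ2 → 1/5·ρ2
  [ 1  -2    0  |   -3 ]
  [ 0   1  6/5  |  2/5 ]
  [ 0  -2   -3  |    0 ]
ρ3 → ρ3 + 2·ρ2
  [ 1  -2     0  |   -3 ]
  [ 0   1   6/5  |  2/5 ]
  [ 0   0  -3/5  |  4/5 ]
ρ3 → -5/3·ρ3
  [ 1  -2    0  |    -3 ]
  [ 0   1  6/5  |   2/5 ]
  [ 0   0    1  |  -4/3 ]
ρ2 → ρ2 − 6/5·ρ3
  [ 1  -2  0  |    -3 ]
  [ 0   1  0  |     2 ]
  [ 0   0  1  |  -4/3 ]
ρ1 → ρ1 + 2·ρ2
  [ 1  0  0  |     1 ]
  [ 0  1  0  |     2 ]
  [ 0  0  1  |  -4/3 ]
Reading off the last column: p = 1, q = 2, r = -4/3.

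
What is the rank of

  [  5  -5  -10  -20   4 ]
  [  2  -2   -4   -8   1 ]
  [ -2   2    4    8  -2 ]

Multiply R1 by 1/5.
  [  1  -1  -2  -4  4/5 ]
  [  2  -2  -4  -8    1 ]
  [ -2   2   4   8   -2 ]
Subtract 2 times R1 from R2.
  [  1  -1  -2  -4   4/5 ]
  [  0   0   0   0  -3/5 ]
  [ -2   2   4   8    -2 ]
Add 2 times R1 to R3.
  [ 1  -1  -2  -4   4/5 ]
  [ 0   0   0   0  -3/5 ]
  [ 0   0   0   0  -2/5 ]
Multiply R2 by -5/3.
  [ 1  -1  -2  -4   4/5 ]
  [ 0   0   0   0     1 ]
  [ 0   0   0   0  -2/5 ]
Add 2/5 times R2 to R3.
  [ 1  -1  -2  -4  4/5 ]
  [ 0   0   0   0    1 ]
  [ 0   0   0   0    0 ]
Subtract 4/5 times R2 from R1.
  [ 1  -1  -2  -4  0 ]
  [ 0   0   0   0  1 ]
  [ 0   0   0   0  0 ]
The reduced form has 2 nonzero rows.

rank = 2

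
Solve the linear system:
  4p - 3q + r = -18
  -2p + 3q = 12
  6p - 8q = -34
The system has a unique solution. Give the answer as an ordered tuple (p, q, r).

Form the augmented matrix and row-reduce:
  [  4  -3  1  |  -18 ]
  [ -2   3  0  |   12 ]
  [  6  -8  0  |  -34 ]
R1 -> 1/4·R1
  [  1  -3/4  1/4  |  -9/2 ]
  [ -2     3    0  |    12 ]
  [  6    -8    0  |   -34 ]
R2 -> R2 + 2·R1
  [ 1  -3/4  1/4  |  -9/2 ]
  [ 0   3/2  1/2  |     3 ]
  [ 6    -8    0  |   -34 ]
R3 -> R3 − 6·R1
  [ 1  -3/4   1/4  |  -9/2 ]
  [ 0   3/2   1/2  |     3 ]
  [ 0  -7/2  -3/2  |    -7 ]
R2 -> 2/3·R2
  [ 1  -3/4   1/4  |  -9/2 ]
  [ 0     1   1/3  |     2 ]
  [ 0  -7/2  -3/2  |    -7 ]
R3 -> R3 + 7/2·R2
  [ 1  -3/4   1/4  |  -9/2 ]
  [ 0     1   1/3  |     2 ]
  [ 0     0  -1/3  |     0 ]
R3 -> -3·R3
  [ 1  -3/4  1/4  |  -9/2 ]
  [ 0     1  1/3  |     2 ]
  [ 0     0    1  |     0 ]
R2 -> R2 − 1/3·R3
  [ 1  -3/4  1/4  |  -9/2 ]
  [ 0     1    0  |     2 ]
  [ 0     0    1  |     0 ]
R1 -> R1 − 1/4·R3
  [ 1  -3/4  0  |  -9/2 ]
  [ 0     1  0  |     2 ]
  [ 0     0  1  |     0 ]
R1 -> R1 + 3/4·R2
  [ 1  0  0  |  -3 ]
  [ 0  1  0  |   2 ]
  [ 0  0  1  |   0 ]
Reading off the last column: p = -3, q = 2, r = 0.

(-3, 2, 0)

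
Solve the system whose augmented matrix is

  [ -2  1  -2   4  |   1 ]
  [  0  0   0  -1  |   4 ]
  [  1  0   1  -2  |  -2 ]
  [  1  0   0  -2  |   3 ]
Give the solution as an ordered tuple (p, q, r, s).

Multiply R1 by -1/2.
  [ 1  -1/2  1  -2  |  -1/2 ]
  [ 0     0  0  -1  |     4 ]
  [ 1     0  1  -2  |    -2 ]
  [ 1     0  0  -2  |     3 ]
Subtract R1 from R3.
  [ 1  -1/2  1  -2  |  -1/2 ]
  [ 0     0  0  -1  |     4 ]
  [ 0   1/2  0   0  |  -3/2 ]
  [ 1     0  0  -2  |     3 ]
Subtract R1 from R4.
  [ 1  -1/2   1  -2  |  -1/2 ]
  [ 0     0   0  -1  |     4 ]
  [ 0   1/2   0   0  |  -3/2 ]
  [ 0   1/2  -1   0  |   7/2 ]
Swap R2 and R3.
  [ 1  -1/2   1  -2  |  -1/2 ]
  [ 0   1/2   0   0  |  -3/2 ]
  [ 0     0   0  -1  |     4 ]
  [ 0   1/2  -1   0  |   7/2 ]
Multiply R2 by 2.
  [ 1  -1/2   1  -2  |  -1/2 ]
  [ 0     1   0   0  |    -3 ]
  [ 0     0   0  -1  |     4 ]
  [ 0   1/2  -1   0  |   7/2 ]
Subtract 1/2 times R2 from R4.
  [ 1  -1/2   1  -2  |  -1/2 ]
  [ 0     1   0   0  |    -3 ]
  [ 0     0   0  -1  |     4 ]
  [ 0     0  -1   0  |     5 ]
Swap R3 and R4.
  [ 1  -1/2   1  -2  |  -1/2 ]
  [ 0     1   0   0  |    -3 ]
  [ 0     0  -1   0  |     5 ]
  [ 0     0   0  -1  |     4 ]
Multiply R3 by -1.
  [ 1  -1/2  1  -2  |  -1/2 ]
  [ 0     1  0   0  |    -3 ]
  [ 0     0  1   0  |    -5 ]
  [ 0     0  0  -1  |     4 ]
Multiply R4 by -1.
  [ 1  -1/2  1  -2  |  -1/2 ]
  [ 0     1  0   0  |    -3 ]
  [ 0     0  1   0  |    -5 ]
  [ 0     0  0   1  |    -4 ]
Add 2 times R4 to R1.
  [ 1  -1/2  1  0  |  -17/2 ]
  [ 0     1  0  0  |     -3 ]
  [ 0     0  1  0  |     -5 ]
  [ 0     0  0  1  |     -4 ]
Subtract R3 from R1.
  [ 1  -1/2  0  0  |  -7/2 ]
  [ 0     1  0  0  |    -3 ]
  [ 0     0  1  0  |    -5 ]
  [ 0     0  0  1  |    -4 ]
Add 1/2 times R2 to R1.
  [ 1  0  0  0  |  -5 ]
  [ 0  1  0  0  |  -3 ]
  [ 0  0  1  0  |  -5 ]
  [ 0  0  0  1  |  -4 ]
Reading off the last column: p = -5, q = -3, r = -5, s = -4.

(-5, -3, -5, -4)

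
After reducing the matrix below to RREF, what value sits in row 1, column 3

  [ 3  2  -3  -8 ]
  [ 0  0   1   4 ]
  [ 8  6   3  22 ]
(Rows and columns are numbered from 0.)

-1

r1 := 1/3·r1
r3 := r3 − 8·r1
r2 <=> r3
r2 := 3/2·r2
r2 := r2 − 33/2·r3
r1 := r1 + r3
r1 := r1 − 2/3·r2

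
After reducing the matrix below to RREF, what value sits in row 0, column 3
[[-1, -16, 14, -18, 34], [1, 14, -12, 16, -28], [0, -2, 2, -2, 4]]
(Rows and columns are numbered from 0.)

2

R1 := -1·R1
  [ 1  16  -14  18  -34 ]
  [ 1  14  -12  16  -28 ]
  [ 0  -2    2  -2    4 ]
R2 := R2 − R1
  [ 1  16  -14  18  -34 ]
  [ 0  -2    2  -2    6 ]
  [ 0  -2    2  -2    4 ]
R2 := -1/2·R2
  [ 1  16  -14  18  -34 ]
  [ 0   1   -1   1   -3 ]
  [ 0  -2    2  -2    4 ]
R3 := R3 + 2·R2
  [ 1  16  -14  18  -34 ]
  [ 0   1   -1   1   -3 ]
  [ 0   0    0   0   -2 ]
R3 := -1/2·R3
  [ 1  16  -14  18  -34 ]
  [ 0   1   -1   1   -3 ]
  [ 0   0    0   0    1 ]
R2 := R2 + 3·R3
  [ 1  16  -14  18  -34 ]
  [ 0   1   -1   1    0 ]
  [ 0   0    0   0    1 ]
R1 := R1 + 34·R3
  [ 1  16  -14  18  0 ]
  [ 0   1   -1   1  0 ]
  [ 0   0    0   0  1 ]
R1 := R1 − 16·R2
  [ 1  0   2  2  0 ]
  [ 0  1  -1  1  0 ]
  [ 0  0   0  0  1 ]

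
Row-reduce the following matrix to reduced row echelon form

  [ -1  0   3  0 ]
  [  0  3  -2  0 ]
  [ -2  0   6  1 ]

[[1, 0, -3, 0], [0, 1, -2/3, 0], [0, 0, 0, 1]]

Multiply ρ1 by -1.
  [  1  0  -3  0 ]
  [  0  3  -2  0 ]
  [ -2  0   6  1 ]
Add 2 times ρ1 to ρ3.
  [ 1  0  -3  0 ]
  [ 0  3  -2  0 ]
  [ 0  0   0  1 ]
Multiply ρ2 by 1/3.
  [ 1  0    -3  0 ]
  [ 0  1  -2/3  0 ]
  [ 0  0     0  1 ]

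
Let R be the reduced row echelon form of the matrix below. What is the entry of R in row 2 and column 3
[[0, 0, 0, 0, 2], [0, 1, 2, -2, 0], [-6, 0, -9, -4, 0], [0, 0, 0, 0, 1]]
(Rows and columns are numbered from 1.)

2

R1 <=> R3
  [ -6  0  -9  -4  0 ]
  [  0  1   2  -2  0 ]
  [  0  0   0   0  2 ]
  [  0  0   0   0  1 ]
R1 -> -1/6·R1
  [ 1  0  3/2  2/3  0 ]
  [ 0  1    2   -2  0 ]
  [ 0  0    0    0  2 ]
  [ 0  0    0    0  1 ]
R3 -> 1/2·R3
  [ 1  0  3/2  2/3  0 ]
  [ 0  1    2   -2  0 ]
  [ 0  0    0    0  1 ]
  [ 0  0    0    0  1 ]
R4 -> R4 − R3
  [ 1  0  3/2  2/3  0 ]
  [ 0  1    2   -2  0 ]
  [ 0  0    0    0  1 ]
  [ 0  0    0    0  0 ]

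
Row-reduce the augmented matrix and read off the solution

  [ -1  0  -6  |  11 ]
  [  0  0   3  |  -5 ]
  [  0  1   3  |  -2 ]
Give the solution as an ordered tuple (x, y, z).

(-1, 3, -5/3)

ρ1 -> -1·ρ1
ρ2 <=> ρ3
ρ3 -> 1/3·ρ3
ρ2 -> ρ2 − 3·ρ3
ρ1 -> ρ1 − 6·ρ3
Reading off the last column: x = -1, y = 3, z = -5/3.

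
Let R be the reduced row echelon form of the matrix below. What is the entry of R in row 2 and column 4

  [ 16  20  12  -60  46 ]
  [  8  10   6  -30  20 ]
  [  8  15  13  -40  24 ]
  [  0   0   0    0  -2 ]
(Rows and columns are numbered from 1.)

-2

Multiply ρ1 by 1/16.
  [ 1  5/4  3/4  -15/4  23/8 ]
  [ 8   10    6    -30    20 ]
  [ 8   15   13    -40    24 ]
  [ 0    0    0      0    -2 ]
Subtract 8 times ρ1 from ρ2.
  [ 1  5/4  3/4  -15/4  23/8 ]
  [ 0    0    0      0    -3 ]
  [ 8   15   13    -40    24 ]
  [ 0    0    0      0    -2 ]
Subtract 8 times ρ1 from ρ3.
  [ 1  5/4  3/4  -15/4  23/8 ]
  [ 0    0    0      0    -3 ]
  [ 0    5    7    -10     1 ]
  [ 0    0    0      0    -2 ]
Swap ρ2 and ρ3.
  [ 1  5/4  3/4  -15/4  23/8 ]
  [ 0    5    7    -10     1 ]
  [ 0    0    0      0    -3 ]
  [ 0    0    0      0    -2 ]
Multiply ρ2 by 1/5.
  [ 1  5/4  3/4  -15/4  23/8 ]
  [ 0    1  7/5     -2   1/5 ]
  [ 0    0    0      0    -3 ]
  [ 0    0    0      0    -2 ]
Multiply ρ3 by -1/3.
  [ 1  5/4  3/4  -15/4  23/8 ]
  [ 0    1  7/5     -2   1/5 ]
  [ 0    0    0      0     1 ]
  [ 0    0    0      0    -2 ]
Add 2 times ρ3 to ρ4.
  [ 1  5/4  3/4  -15/4  23/8 ]
  [ 0    1  7/5     -2   1/5 ]
  [ 0    0    0      0     1 ]
  [ 0    0    0      0     0 ]
Subtract 1/5 times ρ3 from ρ2.
  [ 1  5/4  3/4  -15/4  23/8 ]
  [ 0    1  7/5     -2     0 ]
  [ 0    0    0      0     1 ]
  [ 0    0    0      0     0 ]
Subtract 23/8 times ρ3 from ρ1.
  [ 1  5/4  3/4  -15/4  0 ]
  [ 0    1  7/5     -2  0 ]
  [ 0    0    0      0  1 ]
  [ 0    0    0      0  0 ]
Subtract 5/4 times ρ2 from ρ1.
  [ 1  0   -1  -5/4  0 ]
  [ 0  1  7/5    -2  0 ]
  [ 0  0    0     0  1 ]
  [ 0  0    0     0  0 ]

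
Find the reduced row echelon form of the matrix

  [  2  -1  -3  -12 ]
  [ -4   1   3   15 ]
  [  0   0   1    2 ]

R1 -> 1/2·R1
R2 -> R2 + 4·R1
R2 -> -1·R2
R2 -> R2 − 3·R3
R1 -> R1 + 3/2·R3
R1 -> R1 + 1/2·R2

[[1, 0, 0, -3/2], [0, 1, 0, 3], [0, 0, 1, 2]]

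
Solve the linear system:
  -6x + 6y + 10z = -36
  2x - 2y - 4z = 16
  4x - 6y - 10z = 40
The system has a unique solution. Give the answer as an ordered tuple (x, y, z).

(-2, 2, -6)

Form the augmented matrix and row-reduce:
  [ -6   6   10  |  -36 ]
  [  2  -2   -4  |   16 ]
  [  4  -6  -10  |   40 ]
R1 -> -1/6·R1
  [ 1  -1  -5/3  |   6 ]
  [ 2  -2    -4  |  16 ]
  [ 4  -6   -10  |  40 ]
R2 -> R2 − 2·R1
  [ 1  -1  -5/3  |   6 ]
  [ 0   0  -2/3  |   4 ]
  [ 4  -6   -10  |  40 ]
R3 -> R3 − 4·R1
  [ 1  -1   -5/3  |   6 ]
  [ 0   0   -2/3  |   4 ]
  [ 0  -2  -10/3  |  16 ]
R2 <=> R3
  [ 1  -1   -5/3  |   6 ]
  [ 0  -2  -10/3  |  16 ]
  [ 0   0   -2/3  |   4 ]
R2 -> -1/2·R2
  [ 1  -1  -5/3  |   6 ]
  [ 0   1   5/3  |  -8 ]
  [ 0   0  -2/3  |   4 ]
R3 -> -3/2·R3
  [ 1  -1  -5/3  |   6 ]
  [ 0   1   5/3  |  -8 ]
  [ 0   0     1  |  -6 ]
R2 -> R2 − 5/3·R3
  [ 1  -1  -5/3  |   6 ]
  [ 0   1     0  |   2 ]
  [ 0   0     1  |  -6 ]
R1 -> R1 + 5/3·R3
  [ 1  -1  0  |  -4 ]
  [ 0   1  0  |   2 ]
  [ 0   0  1  |  -6 ]
R1 -> R1 + R2
  [ 1  0  0  |  -2 ]
  [ 0  1  0  |   2 ]
  [ 0  0  1  |  -6 ]
Reading off the last column: x = -2, y = 2, z = -6.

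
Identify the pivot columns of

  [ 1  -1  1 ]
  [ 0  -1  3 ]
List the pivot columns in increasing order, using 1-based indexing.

ρ2 -> -1·ρ2
  [ 1  -1   1 ]
  [ 0   1  -3 ]
ρ1 -> ρ1 + ρ2
  [ 1  0  -2 ]
  [ 0  1  -3 ]
Pivot columns are the columns containing a leading 1.

1, 2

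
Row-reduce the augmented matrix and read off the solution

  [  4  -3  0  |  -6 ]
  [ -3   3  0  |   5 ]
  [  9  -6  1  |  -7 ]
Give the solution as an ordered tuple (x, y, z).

(-1, 2/3, 6)

r1 -> 1/4·r1
  [  1  -3/4  0  |  -3/2 ]
  [ -3     3  0  |     5 ]
  [  9    -6  1  |    -7 ]
r2 -> r2 + 3·r1
  [ 1  -3/4  0  |  -3/2 ]
  [ 0   3/4  0  |   1/2 ]
  [ 9    -6  1  |    -7 ]
r3 -> r3 − 9·r1
  [ 1  -3/4  0  |  -3/2 ]
  [ 0   3/4  0  |   1/2 ]
  [ 0   3/4  1  |  13/2 ]
r2 -> 4/3·r2
  [ 1  -3/4  0  |  -3/2 ]
  [ 0     1  0  |   2/3 ]
  [ 0   3/4  1  |  13/2 ]
r3 -> r3 − 3/4·r2
  [ 1  -3/4  0  |  -3/2 ]
  [ 0     1  0  |   2/3 ]
  [ 0     0  1  |     6 ]
r1 -> r1 + 3/4·r2
  [ 1  0  0  |   -1 ]
  [ 0  1  0  |  2/3 ]
  [ 0  0  1  |    6 ]
Reading off the last column: x = -1, y = 2/3, z = 6.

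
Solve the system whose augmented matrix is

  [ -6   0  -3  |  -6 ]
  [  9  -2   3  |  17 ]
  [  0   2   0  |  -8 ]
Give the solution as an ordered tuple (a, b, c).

r1 := -1/6·r1
  [ 1   0  1/2  |   1 ]
  [ 9  -2    3  |  17 ]
  [ 0   2    0  |  -8 ]
r2 := r2 − 9·r1
  [ 1   0   1/2  |   1 ]
  [ 0  -2  -3/2  |   8 ]
  [ 0   2     0  |  -8 ]
r2 := -1/2·r2
  [ 1  0  1/2  |   1 ]
  [ 0  1  3/4  |  -4 ]
  [ 0  2    0  |  -8 ]
r3 := r3 − 2·r2
  [ 1  0   1/2  |   1 ]
  [ 0  1   3/4  |  -4 ]
  [ 0  0  -3/2  |   0 ]
r3 := -2/3·r3
  [ 1  0  1/2  |   1 ]
  [ 0  1  3/4  |  -4 ]
  [ 0  0    1  |   0 ]
r2 := r2 − 3/4·r3
  [ 1  0  1/2  |   1 ]
  [ 0  1    0  |  -4 ]
  [ 0  0    1  |   0 ]
r1 := r1 − 1/2·r3
  [ 1  0  0  |   1 ]
  [ 0  1  0  |  -4 ]
  [ 0  0  1  |   0 ]
Reading off the last column: a = 1, b = -4, c = 0.

(1, -4, 0)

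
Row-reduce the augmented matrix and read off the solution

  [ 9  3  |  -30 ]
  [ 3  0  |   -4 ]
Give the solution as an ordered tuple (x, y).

(-4/3, -6)

ρ1 → 1/9·ρ1
  [ 1  1/3  |  -10/3 ]
  [ 3    0  |     -4 ]
ρ2 → ρ2 − 3·ρ1
  [ 1  1/3  |  -10/3 ]
  [ 0   -1  |      6 ]
ρ2 → -1·ρ2
  [ 1  1/3  |  -10/3 ]
  [ 0    1  |     -6 ]
ρ1 → ρ1 − 1/3·ρ2
  [ 1  0  |  -4/3 ]
  [ 0  1  |    -6 ]
Reading off the last column: x = -4/3, y = -6.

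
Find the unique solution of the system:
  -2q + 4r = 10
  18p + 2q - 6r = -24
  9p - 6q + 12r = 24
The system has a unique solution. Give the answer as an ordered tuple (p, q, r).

Form the augmented matrix and row-reduce:
  [  0  -2   4  |   10 ]
  [ 18   2  -6  |  -24 ]
  [  9  -6  12  |   24 ]
R1 ↔ R2
  [ 18   2  -6  |  -24 ]
  [  0  -2   4  |   10 ]
  [  9  -6  12  |   24 ]
R1 → 1/18·R1
  [ 1  1/9  -1/3  |  -4/3 ]
  [ 0   -2     4  |    10 ]
  [ 9   -6    12  |    24 ]
R3 → R3 − 9·R1
  [ 1  1/9  -1/3  |  -4/3 ]
  [ 0   -2     4  |    10 ]
  [ 0   -7    15  |    36 ]
R2 → -1/2·R2
  [ 1  1/9  -1/3  |  -4/3 ]
  [ 0    1    -2  |    -5 ]
  [ 0   -7    15  |    36 ]
R3 → R3 + 7·R2
  [ 1  1/9  -1/3  |  -4/3 ]
  [ 0    1    -2  |    -5 ]
  [ 0    0     1  |     1 ]
R2 → R2 + 2·R3
  [ 1  1/9  -1/3  |  -4/3 ]
  [ 0    1     0  |    -3 ]
  [ 0    0     1  |     1 ]
R1 → R1 + 1/3·R3
  [ 1  1/9  0  |  -1 ]
  [ 0    1  0  |  -3 ]
  [ 0    0  1  |   1 ]
R1 → R1 − 1/9·R2
  [ 1  0  0  |  -2/3 ]
  [ 0  1  0  |    -3 ]
  [ 0  0  1  |     1 ]
Reading off the last column: p = -2/3, q = -3, r = 1.

(-2/3, -3, 1)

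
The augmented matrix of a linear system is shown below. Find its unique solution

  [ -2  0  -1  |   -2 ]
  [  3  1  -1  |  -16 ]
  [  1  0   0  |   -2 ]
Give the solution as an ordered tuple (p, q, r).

R1 := -1/2·R1
  [ 1  0  1/2  |    1 ]
  [ 3  1   -1  |  -16 ]
  [ 1  0    0  |   -2 ]
R2 := R2 − 3·R1
  [ 1  0   1/2  |    1 ]
  [ 0  1  -5/2  |  -19 ]
  [ 1  0     0  |   -2 ]
R3 := R3 − R1
  [ 1  0   1/2  |    1 ]
  [ 0  1  -5/2  |  -19 ]
  [ 0  0  -1/2  |   -3 ]
R3 := -2·R3
  [ 1  0   1/2  |    1 ]
  [ 0  1  -5/2  |  -19 ]
  [ 0  0     1  |    6 ]
R2 := R2 + 5/2·R3
  [ 1  0  1/2  |   1 ]
  [ 0  1    0  |  -4 ]
  [ 0  0    1  |   6 ]
R1 := R1 − 1/2·R3
  [ 1  0  0  |  -2 ]
  [ 0  1  0  |  -4 ]
  [ 0  0  1  |   6 ]
Reading off the last column: p = -2, q = -4, r = 6.

(-2, -4, 6)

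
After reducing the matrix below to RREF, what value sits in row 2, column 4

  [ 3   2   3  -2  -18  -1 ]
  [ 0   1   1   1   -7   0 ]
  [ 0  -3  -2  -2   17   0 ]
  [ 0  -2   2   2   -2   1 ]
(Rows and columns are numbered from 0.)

Multiply ρ1 by 1/3.
  [ 1  2/3   1  -2/3  -6  -1/3 ]
  [ 0    1   1     1  -7     0 ]
  [ 0   -3  -2    -2  17     0 ]
  [ 0   -2   2     2  -2     1 ]
Add 3 times ρ2 to ρ3.
  [ 1  2/3  1  -2/3  -6  -1/3 ]
  [ 0    1  1     1  -7     0 ]
  [ 0    0  1     1  -4     0 ]
  [ 0   -2  2     2  -2     1 ]
Add 2 times ρ2 to ρ4.
  [ 1  2/3  1  -2/3   -6  -1/3 ]
  [ 0    1  1     1   -7     0 ]
  [ 0    0  1     1   -4     0 ]
  [ 0    0  4     4  -16     1 ]
Subtract 4 times ρ3 from ρ4.
  [ 1  2/3  1  -2/3  -6  -1/3 ]
  [ 0    1  1     1  -7     0 ]
  [ 0    0  1     1  -4     0 ]
  [ 0    0  0     0   0     1 ]
Add 1/3 times ρ4 to ρ1.
  [ 1  2/3  1  -2/3  -6  0 ]
  [ 0    1  1     1  -7  0 ]
  [ 0    0  1     1  -4  0 ]
  [ 0    0  0     0   0  1 ]
Subtract ρ3 from ρ2.
  [ 1  2/3  1  -2/3  -6  0 ]
  [ 0    1  0     0  -3  0 ]
  [ 0    0  1     1  -4  0 ]
  [ 0    0  0     0   0  1 ]
Subtract ρ3 from ρ1.
  [ 1  2/3  0  -5/3  -2  0 ]
  [ 0    1  0     0  -3  0 ]
  [ 0    0  1     1  -4  0 ]
  [ 0    0  0     0   0  1 ]
Subtract 2/3 times ρ2 from ρ1.
  [ 1  0  0  -5/3   0  0 ]
  [ 0  1  0     0  -3  0 ]
  [ 0  0  1     1  -4  0 ]
  [ 0  0  0     0   0  1 ]

-4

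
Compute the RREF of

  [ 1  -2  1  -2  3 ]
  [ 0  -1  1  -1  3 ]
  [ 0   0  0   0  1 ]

Multiply R2 by -1.
  [ 1  -2   1  -2   3 ]
  [ 0   1  -1   1  -3 ]
  [ 0   0   0   0   1 ]
Add 3 times R3 to R2.
  [ 1  -2   1  -2  3 ]
  [ 0   1  -1   1  0 ]
  [ 0   0   0   0  1 ]
Subtract 3 times R3 from R1.
  [ 1  -2   1  -2  0 ]
  [ 0   1  -1   1  0 ]
  [ 0   0   0   0  1 ]
Add 2 times R2 to R1.
  [ 1  0  -1  0  0 ]
  [ 0  1  -1  1  0 ]
  [ 0  0   0  0  1 ]

[[1, 0, -1, 0, 0], [0, 1, -1, 1, 0], [0, 0, 0, 0, 1]]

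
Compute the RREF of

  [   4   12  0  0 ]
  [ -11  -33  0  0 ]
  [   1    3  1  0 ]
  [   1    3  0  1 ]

ρ1 := 1/4·ρ1
  [   1    3  0  0 ]
  [ -11  -33  0  0 ]
  [   1    3  1  0 ]
  [   1    3  0  1 ]
ρ2 := ρ2 + 11·ρ1
  [ 1  3  0  0 ]
  [ 0  0  0  0 ]
  [ 1  3  1  0 ]
  [ 1  3  0  1 ]
ρ3 := ρ3 − ρ1
  [ 1  3  0  0 ]
  [ 0  0  0  0 ]
  [ 0  0  1  0 ]
  [ 1  3  0  1 ]
ρ4 := ρ4 − ρ1
  [ 1  3  0  0 ]
  [ 0  0  0  0 ]
  [ 0  0  1  0 ]
  [ 0  0  0  1 ]
ρ2 <-> ρ3
  [ 1  3  0  0 ]
  [ 0  0  1  0 ]
  [ 0  0  0  0 ]
  [ 0  0  0  1 ]
ρ3 <-> ρ4
  [ 1  3  0  0 ]
  [ 0  0  1  0 ]
  [ 0  0  0  1 ]
  [ 0  0  0  0 ]

[[1, 3, 0, 0], [0, 0, 1, 0], [0, 0, 0, 1], [0, 0, 0, 0]]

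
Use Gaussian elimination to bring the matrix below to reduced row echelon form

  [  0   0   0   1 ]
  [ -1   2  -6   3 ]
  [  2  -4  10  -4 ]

[[1, -2, 0, 0], [0, 0, 1, 0], [0, 0, 0, 1]]

Swap R1 and R2.
  [ -1   2  -6   3 ]
  [  0   0   0   1 ]
  [  2  -4  10  -4 ]
Multiply R1 by -1.
  [ 1  -2   6  -3 ]
  [ 0   0   0   1 ]
  [ 2  -4  10  -4 ]
Subtract 2 times R1 from R3.
  [ 1  -2   6  -3 ]
  [ 0   0   0   1 ]
  [ 0   0  -2   2 ]
Swap R2 and R3.
  [ 1  -2   6  -3 ]
  [ 0   0  -2   2 ]
  [ 0   0   0   1 ]
Multiply R2 by -1/2.
  [ 1  -2  6  -3 ]
  [ 0   0  1  -1 ]
  [ 0   0  0   1 ]
Add R3 to R2.
  [ 1  -2  6  -3 ]
  [ 0   0  1   0 ]
  [ 0   0  0   1 ]
Add 3 times R3 to R1.
  [ 1  -2  6  0 ]
  [ 0   0  1  0 ]
  [ 0   0  0  1 ]
Subtract 6 times R2 from R1.
  [ 1  -2  0  0 ]
  [ 0   0  1  0 ]
  [ 0   0  0  1 ]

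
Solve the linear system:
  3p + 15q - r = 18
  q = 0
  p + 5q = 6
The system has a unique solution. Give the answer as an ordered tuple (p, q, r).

Form the augmented matrix and row-reduce:
  [ 3  15  -1  |  18 ]
  [ 0   1   0  |   0 ]
  [ 1   5   0  |   6 ]
R1 ← 1/3·R1
  [ 1  5  -1/3  |  6 ]
  [ 0  1     0  |  0 ]
  [ 1  5     0  |  6 ]
R3 ← R3 − R1
  [ 1  5  -1/3  |  6 ]
  [ 0  1     0  |  0 ]
  [ 0  0   1/3  |  0 ]
R3 ← 3·R3
  [ 1  5  -1/3  |  6 ]
  [ 0  1     0  |  0 ]
  [ 0  0     1  |  0 ]
R1 ← R1 + 1/3·R3
  [ 1  5  0  |  6 ]
  [ 0  1  0  |  0 ]
  [ 0  0  1  |  0 ]
R1 ← R1 − 5·R2
  [ 1  0  0  |  6 ]
  [ 0  1  0  |  0 ]
  [ 0  0  1  |  0 ]
Reading off the last column: p = 6, q = 0, r = 0.

(6, 0, 0)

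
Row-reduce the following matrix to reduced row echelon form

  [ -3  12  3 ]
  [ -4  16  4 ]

R1 := -1/3·R1
  [  1  -4  -1 ]
  [ -4  16   4 ]
R2 := R2 + 4·R1
  [ 1  -4  -1 ]
  [ 0   0   0 ]

[[1, -4, -1], [0, 0, 0]]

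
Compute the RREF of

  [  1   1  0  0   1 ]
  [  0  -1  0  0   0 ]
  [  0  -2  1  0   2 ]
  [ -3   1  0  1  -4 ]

[[1, 0, 0, 0, 1], [0, 1, 0, 0, 0], [0, 0, 1, 0, 2], [0, 0, 0, 1, -1]]

r4 := r4 + 3·r1
r2 := -1·r2
r3 := r3 + 2·r2
r4 := r4 − 4·r2
r1 := r1 − r2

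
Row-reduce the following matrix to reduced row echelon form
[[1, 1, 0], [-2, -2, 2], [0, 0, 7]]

[[1, 1, 0], [0, 0, 1], [0, 0, 0]]

R2 := R2 + 2·R1
  [ 1  1  0 ]
  [ 0  0  2 ]
  [ 0  0  7 ]
R2 := 1/2·R2
  [ 1  1  0 ]
  [ 0  0  1 ]
  [ 0  0  7 ]
R3 := R3 − 7·R2
  [ 1  1  0 ]
  [ 0  0  1 ]
  [ 0  0  0 ]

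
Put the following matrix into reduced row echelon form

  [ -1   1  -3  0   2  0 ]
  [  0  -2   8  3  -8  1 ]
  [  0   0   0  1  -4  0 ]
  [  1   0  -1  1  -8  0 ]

r1 → -1·r1
r4 → r4 − r1
r2 → -1/2·r2
r4 → r4 − r2
r4 → r4 − 5/2·r3
r4 → 2·r4
r2 → r2 + 1/2·r4
r2 → r2 + 3/2·r3
r1 → r1 + r2

[[1, 0, -1, 0, -4, 0], [0, 1, -4, 0, -2, 0], [0, 0, 0, 1, -4, 0], [0, 0, 0, 0, 0, 1]]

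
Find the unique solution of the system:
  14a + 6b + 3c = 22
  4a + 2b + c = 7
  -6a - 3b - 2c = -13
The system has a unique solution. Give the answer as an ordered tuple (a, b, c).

(1/2, 0, 5)

Form the augmented matrix and row-reduce:
  [ 14   6   3  |   22 ]
  [  4   2   1  |    7 ]
  [ -6  -3  -2  |  -13 ]
ρ1 ← 1/14·ρ1
  [  1  3/7  3/14  |  11/7 ]
  [  4    2     1  |     7 ]
  [ -6   -3    -2  |   -13 ]
ρ2 ← ρ2 − 4·ρ1
  [  1  3/7  3/14  |  11/7 ]
  [  0  2/7   1/7  |   5/7 ]
  [ -6   -3    -2  |   -13 ]
ρ3 ← ρ3 + 6·ρ1
  [ 1   3/7  3/14  |   11/7 ]
  [ 0   2/7   1/7  |    5/7 ]
  [ 0  -3/7  -5/7  |  -25/7 ]
ρ2 ← 7/2·ρ2
  [ 1   3/7  3/14  |   11/7 ]
  [ 0     1   1/2  |    5/2 ]
  [ 0  -3/7  -5/7  |  -25/7 ]
ρ3 ← ρ3 + 3/7·ρ2
  [ 1  3/7  3/14  |  11/7 ]
  [ 0    1   1/2  |   5/2 ]
  [ 0    0  -1/2  |  -5/2 ]
ρ3 ← -2·ρ3
  [ 1  3/7  3/14  |  11/7 ]
  [ 0    1   1/2  |   5/2 ]
  [ 0    0     1  |     5 ]
ρ2 ← ρ2 − 1/2·ρ3
  [ 1  3/7  3/14  |  11/7 ]
  [ 0    1     0  |     0 ]
  [ 0    0     1  |     5 ]
ρ1 ← ρ1 − 3/14·ρ3
  [ 1  3/7  0  |  1/2 ]
  [ 0    1  0  |    0 ]
  [ 0    0  1  |    5 ]
ρ1 ← ρ1 − 3/7·ρ2
  [ 1  0  0  |  1/2 ]
  [ 0  1  0  |    0 ]
  [ 0  0  1  |    5 ]
Reading off the last column: a = 1/2, b = 0, c = 5.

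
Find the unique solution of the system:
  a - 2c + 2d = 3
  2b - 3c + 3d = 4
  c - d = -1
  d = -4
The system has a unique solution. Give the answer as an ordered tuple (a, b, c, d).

Form the augmented matrix and row-reduce:
  [ 1  0  -2   2  |   3 ]
  [ 0  2  -3   3  |   4 ]
  [ 0  0   1  -1  |  -1 ]
  [ 0  0   0   1  |  -4 ]
Multiply R2 by 1/2.
  [ 1  0    -2    2  |   3 ]
  [ 0  1  -3/2  3/2  |   2 ]
  [ 0  0     1   -1  |  -1 ]
  [ 0  0     0    1  |  -4 ]
Add R4 to R3.
  [ 1  0    -2    2  |   3 ]
  [ 0  1  -3/2  3/2  |   2 ]
  [ 0  0     1    0  |  -5 ]
  [ 0  0     0    1  |  -4 ]
Subtract 3/2 times R4 from R2.
  [ 1  0    -2  2  |   3 ]
  [ 0  1  -3/2  0  |   8 ]
  [ 0  0     1  0  |  -5 ]
  [ 0  0     0  1  |  -4 ]
Subtract 2 times R4 from R1.
  [ 1  0    -2  0  |  11 ]
  [ 0  1  -3/2  0  |   8 ]
  [ 0  0     1  0  |  -5 ]
  [ 0  0     0  1  |  -4 ]
Add 3/2 times R3 to R2.
  [ 1  0  -2  0  |   11 ]
  [ 0  1   0  0  |  1/2 ]
  [ 0  0   1  0  |   -5 ]
  [ 0  0   0  1  |   -4 ]
Add 2 times R3 to R1.
  [ 1  0  0  0  |    1 ]
  [ 0  1  0  0  |  1/2 ]
  [ 0  0  1  0  |   -5 ]
  [ 0  0  0  1  |   -4 ]
Reading off the last column: a = 1, b = 1/2, c = -5, d = -4.

(1, 1/2, -5, -4)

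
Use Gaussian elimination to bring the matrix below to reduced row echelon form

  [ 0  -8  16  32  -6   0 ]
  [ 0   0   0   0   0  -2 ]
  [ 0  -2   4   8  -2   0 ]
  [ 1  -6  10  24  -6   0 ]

[[1, 0, -2, 0, 0, 0], [0, 1, -2, -4, 0, 0], [0, 0, 0, 0, 1, 0], [0, 0, 0, 0, 0, 1]]

Swap R1 and R4.
  [ 1  -6  10  24  -6   0 ]
  [ 0   0   0   0   0  -2 ]
  [ 0  -2   4   8  -2   0 ]
  [ 0  -8  16  32  -6   0 ]
Swap R2 and R3.
  [ 1  -6  10  24  -6   0 ]
  [ 0  -2   4   8  -2   0 ]
  [ 0   0   0   0   0  -2 ]
  [ 0  -8  16  32  -6   0 ]
Multiply R2 by -1/2.
  [ 1  -6  10  24  -6   0 ]
  [ 0   1  -2  -4   1   0 ]
  [ 0   0   0   0   0  -2 ]
  [ 0  -8  16  32  -6   0 ]
Add 8 times R2 to R4.
  [ 1  -6  10  24  -6   0 ]
  [ 0   1  -2  -4   1   0 ]
  [ 0   0   0   0   0  -2 ]
  [ 0   0   0   0   2   0 ]
Swap R3 and R4.
  [ 1  -6  10  24  -6   0 ]
  [ 0   1  -2  -4   1   0 ]
  [ 0   0   0   0   2   0 ]
  [ 0   0   0   0   0  -2 ]
Multiply R3 by 1/2.
  [ 1  -6  10  24  -6   0 ]
  [ 0   1  -2  -4   1   0 ]
  [ 0   0   0   0   1   0 ]
  [ 0   0   0   0   0  -2 ]
Multiply R4 by -1/2.
  [ 1  -6  10  24  -6  0 ]
  [ 0   1  -2  -4   1  0 ]
  [ 0   0   0   0   1  0 ]
  [ 0   0   0   0   0  1 ]
Subtract R3 from R2.
  [ 1  -6  10  24  -6  0 ]
  [ 0   1  -2  -4   0  0 ]
  [ 0   0   0   0   1  0 ]
  [ 0   0   0   0   0  1 ]
Add 6 times R3 to R1.
  [ 1  -6  10  24  0  0 ]
  [ 0   1  -2  -4  0  0 ]
  [ 0   0   0   0  1  0 ]
  [ 0   0   0   0  0  1 ]
Add 6 times R2 to R1.
  [ 1  0  -2   0  0  0 ]
  [ 0  1  -2  -4  0  0 ]
  [ 0  0   0   0  1  0 ]
  [ 0  0   0   0  0  1 ]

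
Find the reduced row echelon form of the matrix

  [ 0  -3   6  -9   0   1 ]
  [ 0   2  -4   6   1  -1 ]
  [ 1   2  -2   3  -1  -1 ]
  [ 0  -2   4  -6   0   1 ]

[[1, 0, 2, -3, 0, 0], [0, 1, -2, 3, 0, 0], [0, 0, 0, 0, 1, 0], [0, 0, 0, 0, 0, 1]]

R1 <=> R3
R2 := 1/2·R2
R3 := R3 + 3·R2
R4 := R4 + 2·R2
R3 := 2/3·R3
R4 := R4 − R3
R4 := 3·R4
R3 := R3 + 1/3·R4
R2 := R2 + 1/2·R4
R1 := R1 + R4
R2 := R2 − 1/2·R3
R1 := R1 + R3
R1 := R1 − 2·R2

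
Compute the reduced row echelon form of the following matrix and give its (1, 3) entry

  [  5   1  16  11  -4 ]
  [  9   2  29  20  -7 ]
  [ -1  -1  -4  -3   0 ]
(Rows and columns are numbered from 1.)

3

Multiply R1 by 1/5.
Subtract 9 times R1 from R2.
Add R1 to R3.
Multiply R2 by 5.
Add 4/5 times R2 to R3.
Subtract 1/5 times R2 from R1.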